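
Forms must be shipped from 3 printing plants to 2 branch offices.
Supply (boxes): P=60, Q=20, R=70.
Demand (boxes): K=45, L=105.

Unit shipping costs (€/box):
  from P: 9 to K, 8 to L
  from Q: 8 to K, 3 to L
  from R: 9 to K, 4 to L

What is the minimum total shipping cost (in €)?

One minimum-cost allocation:
  P→K: 45 × €9 = €405
  P→L: 15 × €8 = €120
  Q→L: 20 × €3 = €60
  R→L: 70 × €4 = €280
Total = 405 + 120 + 60 + 280 = €865.

865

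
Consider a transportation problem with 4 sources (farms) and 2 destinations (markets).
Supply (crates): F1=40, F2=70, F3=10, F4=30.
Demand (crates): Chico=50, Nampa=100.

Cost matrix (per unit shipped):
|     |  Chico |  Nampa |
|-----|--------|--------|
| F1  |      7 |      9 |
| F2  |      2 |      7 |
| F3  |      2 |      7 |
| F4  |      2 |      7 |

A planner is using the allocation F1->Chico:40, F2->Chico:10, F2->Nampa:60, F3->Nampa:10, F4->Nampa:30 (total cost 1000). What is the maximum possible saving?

120

Current plan cost = 40·7 + 10·2 + 60·7 + 10·7 + 30·7 = 1000.
Optimal plan:
  F1->Nampa: 40 × 9 = 360
  F2->Chico: 10 × 2 = 20
  F2->Nampa: 60 × 7 = 420
  F3->Chico: 10 × 2 = 20
  F4->Chico: 30 × 2 = 60
Optimal cost = 880.
Saving = 1000 − 880 = 120.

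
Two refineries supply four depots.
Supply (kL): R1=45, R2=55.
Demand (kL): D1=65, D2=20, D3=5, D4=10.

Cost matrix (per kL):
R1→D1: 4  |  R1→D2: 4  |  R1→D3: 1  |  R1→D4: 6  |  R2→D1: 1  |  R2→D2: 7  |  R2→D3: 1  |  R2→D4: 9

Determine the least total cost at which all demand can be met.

A cheapest plan:
  R1 to D1: 10 kL
  R1 to D2: 20 kL
  R1 to D3: 5 kL
  R1 to D4: 10 kL
  R2 to D1: 55 kL
Total cost = 240.

240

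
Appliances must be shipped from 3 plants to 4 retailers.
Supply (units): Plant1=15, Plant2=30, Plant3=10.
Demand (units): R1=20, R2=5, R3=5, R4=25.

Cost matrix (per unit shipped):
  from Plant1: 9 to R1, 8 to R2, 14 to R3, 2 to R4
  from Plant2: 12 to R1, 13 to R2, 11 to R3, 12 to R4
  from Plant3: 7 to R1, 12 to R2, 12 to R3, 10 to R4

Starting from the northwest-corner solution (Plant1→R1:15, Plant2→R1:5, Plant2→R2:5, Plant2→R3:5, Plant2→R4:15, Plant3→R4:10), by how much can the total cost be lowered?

Current plan cost = 15·9 + 5·12 + 5·13 + 5·11 + 15·12 + 10·10 = 595.
Optimal plan:
  Plant1–R4: 15 units
  Plant2–R1: 10 units
  Plant2–R2: 5 units
  Plant2–R3: 5 units
  Plant2–R4: 10 units
  Plant3–R1: 10 units
Optimal cost = 460.
Saving = 595 − 460 = 135.

135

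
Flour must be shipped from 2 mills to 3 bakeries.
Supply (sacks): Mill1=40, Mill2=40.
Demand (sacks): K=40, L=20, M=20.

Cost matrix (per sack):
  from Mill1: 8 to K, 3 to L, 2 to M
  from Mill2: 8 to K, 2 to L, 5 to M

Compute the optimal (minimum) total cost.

An optimal shipping plan:
  Mill1→K: 20 sacks
  Mill1→M: 20 sacks
  Mill2→K: 20 sacks
  Mill2→L: 20 sacks
Total cost = 400.

400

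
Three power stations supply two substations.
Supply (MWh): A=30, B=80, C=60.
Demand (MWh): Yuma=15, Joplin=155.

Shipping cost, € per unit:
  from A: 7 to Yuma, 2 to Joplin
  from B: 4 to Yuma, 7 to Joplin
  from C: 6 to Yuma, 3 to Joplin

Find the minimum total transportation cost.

755

One minimum-cost allocation:
  A–Joplin: 30 × €2 = €60
  B–Yuma: 15 × €4 = €60
  B–Joplin: 65 × €7 = €455
  C–Joplin: 60 × €3 = €180
Total = 60 + 60 + 455 + 180 = €755.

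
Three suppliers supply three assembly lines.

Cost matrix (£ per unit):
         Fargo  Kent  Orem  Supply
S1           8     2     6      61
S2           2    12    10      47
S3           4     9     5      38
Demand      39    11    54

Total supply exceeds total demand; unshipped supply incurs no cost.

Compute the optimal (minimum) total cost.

386

Optimal allocation:
  S1->Kent: 11 × £2 = £22
  S1->Orem: 16 × £6 = £96
  S2->Fargo: 39 × £2 = £78
  S3->Orem: 38 × £5 = £190
Total = 22 + 96 + 78 + 190 = £386.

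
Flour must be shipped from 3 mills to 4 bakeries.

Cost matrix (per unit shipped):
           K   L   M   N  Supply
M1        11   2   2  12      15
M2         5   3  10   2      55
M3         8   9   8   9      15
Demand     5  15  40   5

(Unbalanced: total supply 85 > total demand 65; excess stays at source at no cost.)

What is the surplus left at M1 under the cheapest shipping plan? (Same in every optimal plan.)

Minimum-cost shipments:
  M1 to M: 15 × 2 = 30
  M2 to K: 5 × 5 = 25
  M2 to L: 15 × 3 = 45
  M2 to M: 10 × 10 = 100
  M2 to N: 5 × 2 = 10
  M3 to M: 15 × 8 = 120
Total cost = 330.
M1 ships 15 of its 15, leaving 0.

0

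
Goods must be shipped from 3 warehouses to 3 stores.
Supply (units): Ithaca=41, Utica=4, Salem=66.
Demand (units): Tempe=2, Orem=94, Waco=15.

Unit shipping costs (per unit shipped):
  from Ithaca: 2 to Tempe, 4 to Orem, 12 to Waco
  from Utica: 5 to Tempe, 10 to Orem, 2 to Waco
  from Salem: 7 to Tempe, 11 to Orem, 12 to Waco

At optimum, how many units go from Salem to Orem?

Solving gives:
  Ithaca to Orem: 41 × 4 = 164
  Utica to Waco: 4 × 2 = 8
  Salem to Tempe: 2 × 7 = 14
  Salem to Orem: 53 × 11 = 583
  Salem to Waco: 11 × 12 = 132
Total cost = 901.
So Salem→Orem carries 53 units.

53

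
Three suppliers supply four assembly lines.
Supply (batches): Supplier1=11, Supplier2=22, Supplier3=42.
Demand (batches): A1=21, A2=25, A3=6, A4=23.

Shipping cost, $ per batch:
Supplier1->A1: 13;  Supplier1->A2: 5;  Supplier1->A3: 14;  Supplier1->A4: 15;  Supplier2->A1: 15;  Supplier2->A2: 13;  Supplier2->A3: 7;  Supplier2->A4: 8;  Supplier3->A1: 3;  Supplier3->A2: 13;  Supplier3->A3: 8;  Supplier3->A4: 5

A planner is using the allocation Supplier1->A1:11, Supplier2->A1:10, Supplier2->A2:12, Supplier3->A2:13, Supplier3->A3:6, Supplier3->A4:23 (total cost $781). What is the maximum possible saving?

318

Current plan cost = 11·13 + 10·15 + 12·13 + 13·13 + 6·8 + 23·5 = $781.
Optimal plan:
  Supplier1 to A2: 11 × $5 = $55
  Supplier2 to A2: 14 × $13 = $182
  Supplier2 to A3: 6 × $7 = $42
  Supplier2 to A4: 2 × $8 = $16
  Supplier3 to A1: 21 × $3 = $63
  Supplier3 to A4: 21 × $5 = $105
Optimal cost = $463.
Saving = 781 − 463 = $318.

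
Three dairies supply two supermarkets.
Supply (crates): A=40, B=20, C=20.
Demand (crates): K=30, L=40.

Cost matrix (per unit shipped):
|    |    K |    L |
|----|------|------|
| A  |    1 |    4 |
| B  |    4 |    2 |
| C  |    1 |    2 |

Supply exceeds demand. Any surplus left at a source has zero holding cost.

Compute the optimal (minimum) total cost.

A cheapest plan:
  A–K: 30 × 1 = 30
  B–L: 20 × 2 = 40
  C–L: 20 × 2 = 40
Total = 30 + 40 + 40 = 110.
(Supply check: A ships 30; B ships 20; C ships 20.)

110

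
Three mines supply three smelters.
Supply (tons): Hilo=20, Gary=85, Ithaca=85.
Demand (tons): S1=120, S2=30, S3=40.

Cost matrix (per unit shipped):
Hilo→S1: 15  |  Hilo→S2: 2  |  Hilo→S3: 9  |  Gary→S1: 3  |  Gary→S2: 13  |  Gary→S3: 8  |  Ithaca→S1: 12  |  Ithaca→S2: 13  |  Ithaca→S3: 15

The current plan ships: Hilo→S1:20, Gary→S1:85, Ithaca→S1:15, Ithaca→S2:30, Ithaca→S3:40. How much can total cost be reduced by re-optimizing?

Current plan cost = 20·15 + 85·3 + 15·12 + 30·13 + 40·15 = 1725.
Optimal plan:
  Hilo->S2: 20 × 2 = 40
  Gary->S1: 85 × 3 = 255
  Ithaca->S1: 35 × 12 = 420
  Ithaca->S2: 10 × 13 = 130
  Ithaca->S3: 40 × 15 = 600
Optimal cost = 1445.
Saving = 1725 − 1445 = 280.

280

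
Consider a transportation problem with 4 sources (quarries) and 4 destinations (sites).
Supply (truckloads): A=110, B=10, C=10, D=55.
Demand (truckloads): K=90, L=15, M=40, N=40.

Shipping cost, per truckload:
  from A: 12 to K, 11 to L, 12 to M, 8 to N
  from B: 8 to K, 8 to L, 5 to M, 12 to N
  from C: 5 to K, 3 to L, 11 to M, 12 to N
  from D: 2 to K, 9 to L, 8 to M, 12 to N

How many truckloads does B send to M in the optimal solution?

Solving gives:
  A→K: 35 × 12 = 420
  A→L: 5 × 11 = 55
  A→M: 30 × 12 = 360
  A→N: 40 × 8 = 320
  B→M: 10 × 5 = 50
  C→L: 10 × 3 = 30
  D→K: 55 × 2 = 110
Total cost = 1345.
So B→M carries 10 truckloads.

10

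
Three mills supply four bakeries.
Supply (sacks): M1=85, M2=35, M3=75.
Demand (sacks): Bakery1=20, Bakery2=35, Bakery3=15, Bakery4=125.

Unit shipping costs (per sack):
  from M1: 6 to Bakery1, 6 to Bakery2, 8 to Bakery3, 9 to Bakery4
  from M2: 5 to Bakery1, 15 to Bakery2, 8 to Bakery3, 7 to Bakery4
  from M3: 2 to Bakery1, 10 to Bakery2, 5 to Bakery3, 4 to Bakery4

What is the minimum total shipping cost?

1130

Optimal allocation:
  M1 to Bakery1: 20 sacks
  M1 to Bakery2: 35 sacks
  M1 to Bakery3: 15 sacks
  M1 to Bakery4: 15 sacks
  M2 to Bakery4: 35 sacks
  M3 to Bakery4: 75 sacks
Total cost = 1130.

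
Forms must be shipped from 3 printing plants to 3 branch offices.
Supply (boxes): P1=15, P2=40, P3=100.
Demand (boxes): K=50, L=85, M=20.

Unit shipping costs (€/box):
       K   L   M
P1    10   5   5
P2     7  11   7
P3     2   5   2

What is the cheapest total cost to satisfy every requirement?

765

An optimal shipping plan:
  P1–L: 15 × €5 = €75
  P2–K: 40 × €7 = €280
  P3–K: 10 × €2 = €20
  P3–L: 70 × €5 = €350
  P3–M: 20 × €2 = €40
Total = 75 + 280 + 20 + 350 + 40 = €765.
(Supply check: P1 ships 15; P2 ships 40; P3 ships 100.)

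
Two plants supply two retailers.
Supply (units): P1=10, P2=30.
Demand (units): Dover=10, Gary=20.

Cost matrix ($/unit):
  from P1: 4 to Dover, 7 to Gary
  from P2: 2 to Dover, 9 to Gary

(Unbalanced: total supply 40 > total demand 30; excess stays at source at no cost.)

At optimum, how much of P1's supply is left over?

0

An optimal plan:
  P1→Gary: 10 × $7 = $70
  P2→Dover: 10 × $2 = $20
  P2→Gary: 10 × $9 = $90
Total cost = $180.
P1 ships 10 of its 10, leaving 0.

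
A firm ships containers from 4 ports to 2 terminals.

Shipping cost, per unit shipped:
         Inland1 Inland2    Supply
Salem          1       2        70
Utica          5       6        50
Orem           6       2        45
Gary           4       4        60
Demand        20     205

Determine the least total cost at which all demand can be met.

750

A cheapest plan:
  Salem to Inland1: 20 × 1 = 20
  Salem to Inland2: 50 × 2 = 100
  Utica to Inland2: 50 × 6 = 300
  Orem to Inland2: 45 × 2 = 90
  Gary to Inland2: 60 × 4 = 240
Total = 20 + 100 + 300 + 90 + 240 = 750.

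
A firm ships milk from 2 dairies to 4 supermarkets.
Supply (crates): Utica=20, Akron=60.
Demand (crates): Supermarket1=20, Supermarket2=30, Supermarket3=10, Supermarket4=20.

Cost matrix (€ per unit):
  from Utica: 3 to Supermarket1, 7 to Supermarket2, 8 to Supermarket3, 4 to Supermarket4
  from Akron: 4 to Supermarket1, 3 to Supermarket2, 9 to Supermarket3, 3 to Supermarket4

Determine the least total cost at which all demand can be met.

300

An optimal shipping plan:
  Utica->Supermarket1: 20 crates
  Akron->Supermarket2: 30 crates
  Akron->Supermarket3: 10 crates
  Akron->Supermarket4: 20 crates
Total cost = €300.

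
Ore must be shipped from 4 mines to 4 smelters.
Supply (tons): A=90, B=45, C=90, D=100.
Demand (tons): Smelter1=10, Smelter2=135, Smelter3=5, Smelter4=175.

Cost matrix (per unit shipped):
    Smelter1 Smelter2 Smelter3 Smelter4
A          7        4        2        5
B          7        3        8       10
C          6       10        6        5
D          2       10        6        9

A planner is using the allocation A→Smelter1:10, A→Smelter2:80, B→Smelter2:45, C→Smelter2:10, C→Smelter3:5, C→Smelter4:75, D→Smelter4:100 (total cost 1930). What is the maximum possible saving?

170

Current plan cost = 10·7 + 80·4 + 45·3 + 10·10 + 5·6 + 75·5 + 100·9 = 1930.
Optimal plan:
  A–Smelter2: 90 × 4 = 360
  B–Smelter2: 45 × 3 = 135
  C–Smelter4: 90 × 5 = 450
  D–Smelter1: 10 × 2 = 20
  D–Smelter3: 5 × 6 = 30
  D–Smelter4: 85 × 9 = 765
Optimal cost = 1760.
Saving = 1930 − 1760 = 170.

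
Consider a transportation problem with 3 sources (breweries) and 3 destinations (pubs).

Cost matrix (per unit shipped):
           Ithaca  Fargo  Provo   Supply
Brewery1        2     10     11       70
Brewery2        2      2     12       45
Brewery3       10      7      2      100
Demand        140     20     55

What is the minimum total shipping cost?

730

One minimum-cost allocation:
  Brewery1->Ithaca: 70 × 2 = 140
  Brewery2->Ithaca: 45 × 2 = 90
  Brewery3->Ithaca: 25 × 10 = 250
  Brewery3->Fargo: 20 × 7 = 140
  Brewery3->Provo: 55 × 2 = 110
Total = 140 + 90 + 250 + 140 + 110 = 730.
(Supply check: Brewery1 ships 70; Brewery2 ships 45; Brewery3 ships 100.)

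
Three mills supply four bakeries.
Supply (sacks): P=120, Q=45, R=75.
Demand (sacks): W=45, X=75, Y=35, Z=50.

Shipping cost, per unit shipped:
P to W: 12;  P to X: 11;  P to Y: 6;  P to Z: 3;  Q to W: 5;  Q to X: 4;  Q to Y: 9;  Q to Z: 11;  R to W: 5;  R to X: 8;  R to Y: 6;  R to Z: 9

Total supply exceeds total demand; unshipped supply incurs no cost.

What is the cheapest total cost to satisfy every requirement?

A cheapest plan:
  P→Y: 35 × 6 = 210
  P→Z: 50 × 3 = 150
  Q→X: 45 × 4 = 180
  R→W: 45 × 5 = 225
  R→X: 30 × 8 = 240
Total = 210 + 150 + 180 + 225 + 240 = 1005.
(Supply check: P ships 85; Q ships 45; R ships 75.)

1005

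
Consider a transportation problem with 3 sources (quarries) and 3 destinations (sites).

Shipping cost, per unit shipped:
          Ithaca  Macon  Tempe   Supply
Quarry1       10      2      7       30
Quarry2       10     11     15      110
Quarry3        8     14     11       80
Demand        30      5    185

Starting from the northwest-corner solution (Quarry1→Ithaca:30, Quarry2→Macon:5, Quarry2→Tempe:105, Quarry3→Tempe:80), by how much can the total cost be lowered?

Current plan cost = 30·10 + 5·11 + 105·15 + 80·11 = 2810.
Optimal plan:
  Quarry1→Macon: 5 × 2 = 10
  Quarry1→Tempe: 25 × 7 = 175
  Quarry2→Ithaca: 30 × 10 = 300
  Quarry2→Tempe: 80 × 15 = 1200
  Quarry3→Tempe: 80 × 11 = 880
Optimal cost = 2565.
Saving = 2810 − 2565 = 245.

245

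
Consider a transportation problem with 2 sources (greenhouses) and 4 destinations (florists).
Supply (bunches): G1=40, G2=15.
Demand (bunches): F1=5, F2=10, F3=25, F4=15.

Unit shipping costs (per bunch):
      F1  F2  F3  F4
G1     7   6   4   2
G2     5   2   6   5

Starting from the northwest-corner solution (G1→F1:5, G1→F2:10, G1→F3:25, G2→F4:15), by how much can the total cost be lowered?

95

Current plan cost = 5·7 + 10·6 + 25·4 + 15·5 = 270.
Optimal plan:
  G1 to F3: 25 × 4 = 100
  G1 to F4: 15 × 2 = 30
  G2 to F1: 5 × 5 = 25
  G2 to F2: 10 × 2 = 20
Optimal cost = 175.
Saving = 270 − 175 = 95.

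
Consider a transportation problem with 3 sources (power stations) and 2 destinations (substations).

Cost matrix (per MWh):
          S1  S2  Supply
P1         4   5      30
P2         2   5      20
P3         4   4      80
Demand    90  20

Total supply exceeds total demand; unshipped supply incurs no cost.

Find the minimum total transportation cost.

One minimum-cost allocation:
  P1–S1: 10 × 4 = 40
  P2–S1: 20 × 2 = 40
  P3–S1: 60 × 4 = 240
  P3–S2: 20 × 4 = 80
Total = 40 + 40 + 240 + 80 = 400.

400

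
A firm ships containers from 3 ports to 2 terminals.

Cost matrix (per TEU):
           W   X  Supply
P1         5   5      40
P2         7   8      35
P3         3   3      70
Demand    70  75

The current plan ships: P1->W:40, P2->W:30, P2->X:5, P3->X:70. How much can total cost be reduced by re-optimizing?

Current plan cost = 40·5 + 30·7 + 5·8 + 70·3 = 660.
Optimal plan:
  P1 to W: 35 × 5 = 175
  P1 to X: 5 × 5 = 25
  P2 to W: 35 × 7 = 245
  P3 to X: 70 × 3 = 210
Optimal cost = 655.
Saving = 660 − 655 = 5.

5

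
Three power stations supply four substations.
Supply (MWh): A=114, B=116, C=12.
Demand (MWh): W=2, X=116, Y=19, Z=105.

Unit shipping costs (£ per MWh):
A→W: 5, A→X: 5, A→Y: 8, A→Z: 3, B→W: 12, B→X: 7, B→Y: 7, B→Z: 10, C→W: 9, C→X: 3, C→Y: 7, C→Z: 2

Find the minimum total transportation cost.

Optimal allocation:
  A→W: 2 × £5 = £10
  A→X: 7 × £5 = £35
  A→Z: 105 × £3 = £315
  B→X: 97 × £7 = £679
  B→Y: 19 × £7 = £133
  C→X: 12 × £3 = £36
Total = 10 + 35 + 315 + 679 + 133 + 36 = £1208.

1208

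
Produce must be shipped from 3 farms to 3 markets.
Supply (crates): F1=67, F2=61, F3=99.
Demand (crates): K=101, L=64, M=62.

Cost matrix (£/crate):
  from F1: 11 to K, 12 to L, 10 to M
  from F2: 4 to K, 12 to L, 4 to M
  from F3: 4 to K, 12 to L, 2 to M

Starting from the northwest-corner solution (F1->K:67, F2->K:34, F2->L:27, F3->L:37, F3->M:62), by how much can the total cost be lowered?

448

Current plan cost = 67·11 + 34·4 + 27·12 + 37·12 + 62·2 = £1765.
Optimal plan:
  F1→K: 3 crates
  F1→L: 64 crates
  F2→K: 61 crates
  F3→K: 37 crates
  F3→M: 62 crates
Optimal cost = £1317.
Saving = 1765 − 1317 = £448.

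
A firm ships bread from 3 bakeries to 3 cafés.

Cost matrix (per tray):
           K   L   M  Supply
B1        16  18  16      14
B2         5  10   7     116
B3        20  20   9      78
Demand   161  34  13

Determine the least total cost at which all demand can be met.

2221

Optimal allocation:
  B1 to K: 14 × 16 = 224
  B2 to K: 116 × 5 = 580
  B3 to K: 31 × 20 = 620
  B3 to L: 34 × 20 = 680
  B3 to M: 13 × 9 = 117
Total = 224 + 580 + 620 + 680 + 117 = 2221.
(Supply check: B1 ships 14; B2 ships 116; B3 ships 78.)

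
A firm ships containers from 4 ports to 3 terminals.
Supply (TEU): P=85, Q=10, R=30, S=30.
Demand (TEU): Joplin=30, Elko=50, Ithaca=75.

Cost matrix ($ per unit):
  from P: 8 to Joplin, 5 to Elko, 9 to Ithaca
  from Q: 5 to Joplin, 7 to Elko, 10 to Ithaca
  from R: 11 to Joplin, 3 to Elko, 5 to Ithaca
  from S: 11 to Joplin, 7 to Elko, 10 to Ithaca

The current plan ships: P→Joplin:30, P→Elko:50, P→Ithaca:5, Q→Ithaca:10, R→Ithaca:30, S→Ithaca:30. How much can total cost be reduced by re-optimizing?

Current plan cost = 30·8 + 50·5 + 5·9 + 10·10 + 30·5 + 30·10 = $1085.
Optimal plan:
  P->Joplin: 20 × $8 = $160
  P->Elko: 50 × $5 = $250
  P->Ithaca: 15 × $9 = $135
  Q->Joplin: 10 × $5 = $50
  R->Ithaca: 30 × $5 = $150
  S->Ithaca: 30 × $10 = $300
Optimal cost = $1045.
Saving = 1085 − 1045 = $40.

40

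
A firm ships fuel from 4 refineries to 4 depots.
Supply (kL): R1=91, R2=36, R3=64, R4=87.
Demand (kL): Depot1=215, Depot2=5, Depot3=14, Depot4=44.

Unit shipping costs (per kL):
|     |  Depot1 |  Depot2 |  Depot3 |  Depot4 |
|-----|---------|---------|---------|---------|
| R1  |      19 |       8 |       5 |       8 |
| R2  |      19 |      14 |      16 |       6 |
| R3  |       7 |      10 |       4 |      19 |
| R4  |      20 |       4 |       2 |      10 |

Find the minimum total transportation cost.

One minimum-cost allocation:
  R1–Depot1: 83 × 19 = 1577
  R1–Depot4: 8 × 8 = 64
  R2–Depot4: 36 × 6 = 216
  R3–Depot1: 64 × 7 = 448
  R4–Depot1: 68 × 20 = 1360
  R4–Depot2: 5 × 4 = 20
  R4–Depot3: 14 × 2 = 28
Total = 1577 + 64 + 216 + 448 + 1360 + 20 + 28 = 3713.

3713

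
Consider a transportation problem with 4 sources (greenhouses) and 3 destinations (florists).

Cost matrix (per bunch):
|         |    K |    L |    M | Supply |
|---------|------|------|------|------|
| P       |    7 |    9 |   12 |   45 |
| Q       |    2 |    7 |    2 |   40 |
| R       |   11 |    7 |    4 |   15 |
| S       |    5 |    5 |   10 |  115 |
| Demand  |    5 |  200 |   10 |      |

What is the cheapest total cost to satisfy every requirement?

1290

A cheapest plan:
  P→L: 45 × 9 = 405
  Q→K: 5 × 2 = 10
  Q→L: 25 × 7 = 175
  Q→M: 10 × 2 = 20
  R→L: 15 × 7 = 105
  S→L: 115 × 5 = 575
Total = 405 + 10 + 175 + 20 + 105 + 575 = 1290.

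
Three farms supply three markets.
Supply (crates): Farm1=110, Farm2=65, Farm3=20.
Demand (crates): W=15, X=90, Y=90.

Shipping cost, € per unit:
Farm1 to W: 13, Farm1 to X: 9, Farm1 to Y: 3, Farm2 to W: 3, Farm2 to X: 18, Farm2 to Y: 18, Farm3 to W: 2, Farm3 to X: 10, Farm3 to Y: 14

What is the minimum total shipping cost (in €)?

Optimal allocation:
  Farm1->X: 20 × €9 = €180
  Farm1->Y: 90 × €3 = €270
  Farm2->W: 15 × €3 = €45
  Farm2->X: 50 × €18 = €900
  Farm3->X: 20 × €10 = €200
Total = 180 + 270 + 45 + 900 + 200 = €1595.
(Supply check: Farm1 ships 110; Farm2 ships 65; Farm3 ships 20.)

1595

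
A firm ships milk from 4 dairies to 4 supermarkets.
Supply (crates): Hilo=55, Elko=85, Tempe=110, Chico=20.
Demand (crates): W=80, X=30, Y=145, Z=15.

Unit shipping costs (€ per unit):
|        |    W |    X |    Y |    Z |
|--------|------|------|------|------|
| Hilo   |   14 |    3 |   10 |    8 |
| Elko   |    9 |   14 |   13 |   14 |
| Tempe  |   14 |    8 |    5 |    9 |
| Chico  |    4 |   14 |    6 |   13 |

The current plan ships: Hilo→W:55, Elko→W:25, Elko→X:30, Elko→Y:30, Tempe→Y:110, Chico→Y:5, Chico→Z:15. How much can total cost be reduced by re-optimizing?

815

Current plan cost = 55·14 + 25·9 + 30·14 + 30·13 + 110·5 + 5·6 + 15·13 = €2580.
Optimal plan:
  Hilo→X: 30 × €3 = €90
  Hilo→Y: 10 × €10 = €100
  Hilo→Z: 15 × €8 = €120
  Elko→W: 80 × €9 = €720
  Elko→Y: 5 × €13 = €65
  Tempe→Y: 110 × €5 = €550
  Chico→Y: 20 × €6 = €120
Optimal cost = €1765.
Saving = 2580 − 1765 = €815.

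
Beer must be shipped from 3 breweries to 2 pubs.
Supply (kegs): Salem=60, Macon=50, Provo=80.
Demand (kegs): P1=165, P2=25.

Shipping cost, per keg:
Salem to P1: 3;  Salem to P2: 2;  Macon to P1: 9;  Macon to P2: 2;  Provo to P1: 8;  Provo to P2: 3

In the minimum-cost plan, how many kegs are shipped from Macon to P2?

The minimum-cost plan:
  Salem–P1: 60 × 3 = 180
  Macon–P1: 25 × 9 = 225
  Macon–P2: 25 × 2 = 50
  Provo–P1: 80 × 8 = 640
Total cost = 1095.
So Macon→P2 carries 25 kegs.

25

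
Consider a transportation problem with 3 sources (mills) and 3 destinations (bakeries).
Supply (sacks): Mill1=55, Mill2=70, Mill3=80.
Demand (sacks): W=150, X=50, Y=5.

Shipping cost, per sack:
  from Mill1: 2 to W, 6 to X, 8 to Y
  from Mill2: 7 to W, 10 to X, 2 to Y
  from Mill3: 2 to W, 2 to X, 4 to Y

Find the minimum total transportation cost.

735

An optimal shipping plan:
  Mill1→W: 55 × 2 = 110
  Mill2→W: 65 × 7 = 455
  Mill2→Y: 5 × 2 = 10
  Mill3→W: 30 × 2 = 60
  Mill3→X: 50 × 2 = 100
Total = 110 + 455 + 10 + 60 + 100 = 735.
(Supply check: Mill1 ships 55; Mill2 ships 70; Mill3 ships 80.)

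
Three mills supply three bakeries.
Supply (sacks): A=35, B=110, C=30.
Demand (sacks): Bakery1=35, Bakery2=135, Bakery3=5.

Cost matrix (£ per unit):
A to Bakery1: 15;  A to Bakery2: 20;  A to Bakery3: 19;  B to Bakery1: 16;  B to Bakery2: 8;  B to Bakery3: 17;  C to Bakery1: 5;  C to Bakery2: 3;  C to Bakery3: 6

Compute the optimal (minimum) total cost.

1510

A cheapest plan:
  A–Bakery1: 35 × £15 = £525
  B–Bakery2: 110 × £8 = £880
  C–Bakery2: 25 × £3 = £75
  C–Bakery3: 5 × £6 = £30
Total = 525 + 880 + 75 + 30 = £1510.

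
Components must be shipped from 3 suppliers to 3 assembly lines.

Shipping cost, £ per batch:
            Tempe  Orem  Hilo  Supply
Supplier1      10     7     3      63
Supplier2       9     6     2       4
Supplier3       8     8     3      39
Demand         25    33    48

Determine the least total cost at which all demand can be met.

571

Optimal allocation:
  Supplier1→Orem: 33 × £7 = £231
  Supplier1→Hilo: 30 × £3 = £90
  Supplier2→Hilo: 4 × £2 = £8
  Supplier3→Tempe: 25 × £8 = £200
  Supplier3→Hilo: 14 × £3 = £42
Total = 231 + 90 + 8 + 200 + 42 = £571.
(Supply check: Supplier1 ships 63; Supplier2 ships 4; Supplier3 ships 39.)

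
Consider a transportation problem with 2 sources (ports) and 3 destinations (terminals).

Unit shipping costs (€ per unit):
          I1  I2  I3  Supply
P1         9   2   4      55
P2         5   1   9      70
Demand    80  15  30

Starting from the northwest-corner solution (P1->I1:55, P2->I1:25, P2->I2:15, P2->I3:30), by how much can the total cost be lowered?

315

Current plan cost = 55·9 + 25·5 + 15·1 + 30·9 = €905.
Optimal plan:
  P1→I1: 10 × €9 = €90
  P1→I2: 15 × €2 = €30
  P1→I3: 30 × €4 = €120
  P2→I1: 70 × €5 = €350
Optimal cost = €590.
Saving = 905 − 590 = €315.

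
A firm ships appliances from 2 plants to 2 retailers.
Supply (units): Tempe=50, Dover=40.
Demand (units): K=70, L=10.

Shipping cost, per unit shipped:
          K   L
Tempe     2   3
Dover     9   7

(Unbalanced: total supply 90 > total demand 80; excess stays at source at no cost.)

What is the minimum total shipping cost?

One minimum-cost allocation:
  Tempe to K: 50 × 2 = 100
  Dover to K: 20 × 9 = 180
  Dover to L: 10 × 7 = 70
Total = 100 + 180 + 70 = 350.
(Supply check: Tempe ships 50; Dover ships 30.)

350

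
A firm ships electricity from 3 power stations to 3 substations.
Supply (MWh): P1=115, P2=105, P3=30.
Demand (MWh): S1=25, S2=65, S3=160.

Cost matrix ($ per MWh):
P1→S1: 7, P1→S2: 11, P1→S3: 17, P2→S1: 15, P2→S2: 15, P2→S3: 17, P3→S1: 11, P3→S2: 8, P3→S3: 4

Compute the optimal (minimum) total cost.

Optimal allocation:
  P1->S1: 25 × $7 = $175
  P1->S2: 65 × $11 = $715
  P1->S3: 25 × $17 = $425
  P2->S3: 105 × $17 = $1785
  P3->S3: 30 × $4 = $120
Total = 175 + 715 + 425 + 1785 + 120 = $3220.
(Supply check: P1 ships 115; P2 ships 105; P3 ships 30.)

3220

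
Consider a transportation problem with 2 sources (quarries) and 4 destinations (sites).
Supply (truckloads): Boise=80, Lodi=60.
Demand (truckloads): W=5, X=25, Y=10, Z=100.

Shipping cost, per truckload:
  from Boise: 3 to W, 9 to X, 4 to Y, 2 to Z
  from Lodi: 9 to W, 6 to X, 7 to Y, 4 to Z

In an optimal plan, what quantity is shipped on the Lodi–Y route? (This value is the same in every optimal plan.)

0

Optimal shipments:
  Boise→W: 5 × 3 = 15
  Boise→Y: 10 × 4 = 40
  Boise→Z: 65 × 2 = 130
  Lodi→X: 25 × 6 = 150
  Lodi→Z: 35 × 4 = 140
Total cost = 475.
The route Lodi→Y is not used.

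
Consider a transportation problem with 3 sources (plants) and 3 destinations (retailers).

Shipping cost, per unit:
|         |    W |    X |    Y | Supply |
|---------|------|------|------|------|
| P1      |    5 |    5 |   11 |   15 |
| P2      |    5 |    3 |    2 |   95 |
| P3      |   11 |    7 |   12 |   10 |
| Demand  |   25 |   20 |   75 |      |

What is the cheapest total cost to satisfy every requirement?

Optimal allocation:
  P1 to W: 15 × 5 = 75
  P2 to W: 10 × 5 = 50
  P2 to X: 10 × 3 = 30
  P2 to Y: 75 × 2 = 150
  P3 to X: 10 × 7 = 70
Total = 75 + 50 + 30 + 150 + 70 = 375.
(Supply check: P1 ships 15; P2 ships 95; P3 ships 10.)

375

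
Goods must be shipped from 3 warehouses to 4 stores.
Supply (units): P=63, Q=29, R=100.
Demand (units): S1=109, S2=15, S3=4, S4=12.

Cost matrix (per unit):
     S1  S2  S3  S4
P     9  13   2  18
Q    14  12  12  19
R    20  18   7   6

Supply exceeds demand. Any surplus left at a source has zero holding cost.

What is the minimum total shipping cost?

An optimal shipping plan:
  P–S1: 63 × 9 = 567
  Q–S1: 29 × 14 = 406
  R–S1: 17 × 20 = 340
  R–S2: 15 × 18 = 270
  R–S3: 4 × 7 = 28
  R–S4: 12 × 6 = 72
Total = 567 + 406 + 340 + 270 + 28 + 72 = 1683.
(Supply check: P ships 63; Q ships 29; R ships 48.)

1683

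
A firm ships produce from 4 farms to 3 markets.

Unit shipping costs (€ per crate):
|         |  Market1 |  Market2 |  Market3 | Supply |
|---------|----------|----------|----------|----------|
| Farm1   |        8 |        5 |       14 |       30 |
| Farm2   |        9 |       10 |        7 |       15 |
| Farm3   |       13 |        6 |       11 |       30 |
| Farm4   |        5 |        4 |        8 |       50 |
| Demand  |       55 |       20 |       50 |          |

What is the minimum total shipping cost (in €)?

880

An optimal shipping plan:
  Farm1–Market1: 10 × €8 = €80
  Farm1–Market2: 20 × €5 = €100
  Farm2–Market3: 15 × €7 = €105
  Farm3–Market3: 30 × €11 = €330
  Farm4–Market1: 45 × €5 = €225
  Farm4–Market3: 5 × €8 = €40
Total = 80 + 100 + 105 + 330 + 225 + 40 = €880.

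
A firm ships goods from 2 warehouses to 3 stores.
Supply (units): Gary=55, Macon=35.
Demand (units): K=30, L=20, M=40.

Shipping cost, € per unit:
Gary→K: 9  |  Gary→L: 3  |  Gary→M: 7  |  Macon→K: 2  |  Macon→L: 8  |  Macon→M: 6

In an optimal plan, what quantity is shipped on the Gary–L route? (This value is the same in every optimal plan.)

20

Optimal shipments:
  Gary–L: 20 units
  Gary–M: 35 units
  Macon–K: 30 units
  Macon–M: 5 units
Total cost = €395.
So Gary→L carries 20 units.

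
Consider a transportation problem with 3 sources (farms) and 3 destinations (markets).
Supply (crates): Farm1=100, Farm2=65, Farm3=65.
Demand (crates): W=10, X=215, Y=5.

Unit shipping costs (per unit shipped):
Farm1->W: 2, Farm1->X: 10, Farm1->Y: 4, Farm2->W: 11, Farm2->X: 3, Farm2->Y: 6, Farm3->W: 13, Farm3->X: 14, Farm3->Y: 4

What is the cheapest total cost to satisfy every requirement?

A cheapest plan:
  Farm1->W: 10 × 2 = 20
  Farm1->X: 90 × 10 = 900
  Farm2->X: 65 × 3 = 195
  Farm3->X: 60 × 14 = 840
  Farm3->Y: 5 × 4 = 20
Total = 20 + 900 + 195 + 840 + 20 = 1975.
(Supply check: Farm1 ships 100; Farm2 ships 65; Farm3 ships 65.)

1975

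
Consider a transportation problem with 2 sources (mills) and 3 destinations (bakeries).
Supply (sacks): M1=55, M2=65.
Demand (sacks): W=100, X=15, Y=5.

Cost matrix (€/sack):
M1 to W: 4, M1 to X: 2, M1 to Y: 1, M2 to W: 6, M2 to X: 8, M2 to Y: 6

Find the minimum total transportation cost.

A cheapest plan:
  M1–W: 35 sacks
  M1–X: 15 sacks
  M1–Y: 5 sacks
  M2–W: 65 sacks
Total cost = €565.
(Supply check: M1 ships 55; M2 ships 65.)

565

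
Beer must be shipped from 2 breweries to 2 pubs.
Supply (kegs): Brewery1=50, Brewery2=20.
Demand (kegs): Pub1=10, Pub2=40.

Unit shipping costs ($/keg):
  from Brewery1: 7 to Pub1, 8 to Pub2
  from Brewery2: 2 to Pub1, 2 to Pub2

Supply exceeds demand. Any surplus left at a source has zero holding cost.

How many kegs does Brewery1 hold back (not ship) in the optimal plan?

An optimal plan:
  Brewery1–Pub1: 10 × $7 = $70
  Brewery1–Pub2: 20 × $8 = $160
  Brewery2–Pub2: 20 × $2 = $40
Total cost = $270.
Brewery1 ships 30 of its 50, leaving 20.

20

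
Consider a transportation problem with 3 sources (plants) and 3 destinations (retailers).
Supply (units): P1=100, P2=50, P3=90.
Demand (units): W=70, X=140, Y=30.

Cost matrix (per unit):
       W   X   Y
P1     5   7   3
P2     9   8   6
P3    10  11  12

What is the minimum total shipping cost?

An optimal shipping plan:
  P1 to W: 70 × 5 = 350
  P1 to Y: 30 × 3 = 90
  P2 to X: 50 × 8 = 400
  P3 to X: 90 × 11 = 990
Total = 350 + 90 + 400 + 990 = 1830.
(Supply check: P1 ships 100; P2 ships 50; P3 ships 90.)

1830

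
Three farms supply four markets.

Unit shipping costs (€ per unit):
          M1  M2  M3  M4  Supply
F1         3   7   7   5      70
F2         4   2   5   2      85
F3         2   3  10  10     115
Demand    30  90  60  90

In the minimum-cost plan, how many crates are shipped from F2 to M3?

0

Optimal shipments:
  F1 to M1: 5 × €3 = €15
  F1 to M3: 60 × €7 = €420
  F1 to M4: 5 × €5 = €25
  F2 to M4: 85 × €2 = €170
  F3 to M1: 25 × €2 = €50
  F3 to M2: 90 × €3 = €270
Total cost = €950.
The route F2→M3 is not used.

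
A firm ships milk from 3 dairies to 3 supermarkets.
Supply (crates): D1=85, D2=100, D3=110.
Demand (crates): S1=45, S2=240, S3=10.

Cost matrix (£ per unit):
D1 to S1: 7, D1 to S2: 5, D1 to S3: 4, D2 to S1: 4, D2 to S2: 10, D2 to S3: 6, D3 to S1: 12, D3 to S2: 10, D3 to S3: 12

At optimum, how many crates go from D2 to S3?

Optimal shipments:
  D1→S2: 85 × £5 = £425
  D2→S1: 45 × £4 = £180
  D2→S2: 45 × £10 = £450
  D2→S3: 10 × £6 = £60
  D3→S2: 110 × £10 = £1100
Total cost = £2215.
So D2→S3 carries 10 crates.

10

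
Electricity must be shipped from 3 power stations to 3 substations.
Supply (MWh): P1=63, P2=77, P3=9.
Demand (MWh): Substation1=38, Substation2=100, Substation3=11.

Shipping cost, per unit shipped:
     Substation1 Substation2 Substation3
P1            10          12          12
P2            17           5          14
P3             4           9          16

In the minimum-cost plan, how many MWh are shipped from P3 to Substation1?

9

Optimal shipments:
  P1->Substation1: 29 × 10 = 290
  P1->Substation2: 23 × 12 = 276
  P1->Substation3: 11 × 12 = 132
  P2->Substation2: 77 × 5 = 385
  P3->Substation1: 9 × 4 = 36
Total cost = 1119.
So P3→Substation1 carries 9 MWh.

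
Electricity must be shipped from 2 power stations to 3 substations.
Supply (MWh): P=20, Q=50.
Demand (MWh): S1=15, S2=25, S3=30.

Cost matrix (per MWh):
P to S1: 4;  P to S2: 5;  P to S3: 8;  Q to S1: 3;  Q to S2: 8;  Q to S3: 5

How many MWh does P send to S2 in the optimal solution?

Optimal shipments:
  P–S2: 20 MWh
  Q–S1: 15 MWh
  Q–S2: 5 MWh
  Q–S3: 30 MWh
Total cost = 335.
So P→S2 carries 20 MWh.

20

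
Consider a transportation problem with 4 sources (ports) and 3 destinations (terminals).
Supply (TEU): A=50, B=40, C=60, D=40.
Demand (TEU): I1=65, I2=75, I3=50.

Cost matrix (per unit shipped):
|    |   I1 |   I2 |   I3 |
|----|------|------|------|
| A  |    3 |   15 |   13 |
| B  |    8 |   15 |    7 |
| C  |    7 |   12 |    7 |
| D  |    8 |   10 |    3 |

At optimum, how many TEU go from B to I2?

Optimal shipments:
  A→I1: 50 × 3 = 150
  B→I1: 15 × 8 = 120
  B→I3: 25 × 7 = 175
  C→I2: 60 × 12 = 720
  D→I2: 15 × 10 = 150
  D→I3: 25 × 3 = 75
Total cost = 1390.
The route B→I2 is not used.

0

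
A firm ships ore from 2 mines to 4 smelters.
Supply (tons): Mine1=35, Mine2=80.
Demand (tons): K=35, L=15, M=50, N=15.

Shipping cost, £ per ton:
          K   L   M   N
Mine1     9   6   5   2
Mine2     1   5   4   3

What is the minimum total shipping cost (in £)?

360

One minimum-cost allocation:
  Mine1 to L: 15 × £6 = £90
  Mine1 to M: 5 × £5 = £25
  Mine1 to N: 15 × £2 = £30
  Mine2 to K: 35 × £1 = £35
  Mine2 to M: 45 × £4 = £180
Total = 90 + 25 + 30 + 35 + 180 = £360.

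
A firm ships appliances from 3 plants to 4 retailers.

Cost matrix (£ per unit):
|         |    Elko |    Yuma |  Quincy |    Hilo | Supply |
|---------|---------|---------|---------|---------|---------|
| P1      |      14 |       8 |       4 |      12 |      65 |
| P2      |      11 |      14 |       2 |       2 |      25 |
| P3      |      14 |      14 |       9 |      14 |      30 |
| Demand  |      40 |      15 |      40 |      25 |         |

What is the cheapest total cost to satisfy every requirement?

One minimum-cost allocation:
  P1–Elko: 10 units
  P1–Yuma: 15 units
  P1–Quincy: 40 units
  P2–Hilo: 25 units
  P3–Elko: 30 units
Total cost = £890.

890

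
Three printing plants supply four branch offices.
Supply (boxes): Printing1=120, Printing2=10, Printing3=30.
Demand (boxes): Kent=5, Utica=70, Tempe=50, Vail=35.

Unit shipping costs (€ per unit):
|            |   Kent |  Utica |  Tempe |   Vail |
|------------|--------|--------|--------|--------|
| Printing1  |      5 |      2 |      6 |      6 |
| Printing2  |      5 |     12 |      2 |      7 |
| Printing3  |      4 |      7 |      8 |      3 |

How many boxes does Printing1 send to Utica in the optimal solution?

Optimal shipments:
  Printing1–Kent: 5 × €5 = €25
  Printing1–Utica: 70 × €2 = €140
  Printing1–Tempe: 40 × €6 = €240
  Printing1–Vail: 5 × €6 = €30
  Printing2–Tempe: 10 × €2 = €20
  Printing3–Vail: 30 × €3 = €90
Total cost = €545.
So Printing1→Utica carries 70 boxes.

70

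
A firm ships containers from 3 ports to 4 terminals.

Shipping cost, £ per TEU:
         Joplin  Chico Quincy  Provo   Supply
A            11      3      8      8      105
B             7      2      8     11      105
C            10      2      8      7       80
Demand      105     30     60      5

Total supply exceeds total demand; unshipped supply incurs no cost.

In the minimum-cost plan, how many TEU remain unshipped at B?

0

Minimum-cost shipments:
  A->Quincy: 60 × £8 = £480
  B->Joplin: 105 × £7 = £735
  C->Chico: 30 × £2 = £60
  C->Provo: 5 × £7 = £35
Total cost = £1310.
B ships 105 of its 105, leaving 0.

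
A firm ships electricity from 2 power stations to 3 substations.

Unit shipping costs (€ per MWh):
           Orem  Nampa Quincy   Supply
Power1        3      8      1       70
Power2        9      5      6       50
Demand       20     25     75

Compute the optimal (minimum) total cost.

A cheapest plan:
  Power1 to Orem: 20 × €3 = €60
  Power1 to Quincy: 50 × €1 = €50
  Power2 to Nampa: 25 × €5 = €125
  Power2 to Quincy: 25 × €6 = €150
Total = 60 + 50 + 125 + 150 = €385.
(Supply check: Power1 ships 70; Power2 ships 50.)

385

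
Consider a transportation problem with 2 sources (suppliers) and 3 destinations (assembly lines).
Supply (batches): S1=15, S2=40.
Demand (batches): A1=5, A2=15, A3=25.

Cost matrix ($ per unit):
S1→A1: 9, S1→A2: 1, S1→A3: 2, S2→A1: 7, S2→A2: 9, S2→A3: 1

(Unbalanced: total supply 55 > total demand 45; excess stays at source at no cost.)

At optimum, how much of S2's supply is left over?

10

Minimum-cost shipments:
  S1 to A2: 15 × $1 = $15
  S2 to A1: 5 × $7 = $35
  S2 to A3: 25 × $1 = $25
Total cost = $75.
S2 ships 30 of its 40, leaving 10.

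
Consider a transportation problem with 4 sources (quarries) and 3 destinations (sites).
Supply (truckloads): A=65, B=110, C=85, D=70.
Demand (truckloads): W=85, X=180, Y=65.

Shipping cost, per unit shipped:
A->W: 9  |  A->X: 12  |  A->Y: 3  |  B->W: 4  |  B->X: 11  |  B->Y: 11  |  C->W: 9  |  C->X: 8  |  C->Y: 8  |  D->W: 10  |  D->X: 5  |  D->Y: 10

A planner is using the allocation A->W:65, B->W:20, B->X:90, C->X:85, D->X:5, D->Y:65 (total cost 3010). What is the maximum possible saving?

Current plan cost = 65·9 + 20·4 + 90·11 + 85·8 + 5·5 + 65·10 = 3010.
Optimal plan:
  A–Y: 65 × 3 = 195
  B–W: 85 × 4 = 340
  B–X: 25 × 11 = 275
  C–X: 85 × 8 = 680
  D–X: 70 × 5 = 350
Optimal cost = 1840.
Saving = 3010 − 1840 = 1170.

1170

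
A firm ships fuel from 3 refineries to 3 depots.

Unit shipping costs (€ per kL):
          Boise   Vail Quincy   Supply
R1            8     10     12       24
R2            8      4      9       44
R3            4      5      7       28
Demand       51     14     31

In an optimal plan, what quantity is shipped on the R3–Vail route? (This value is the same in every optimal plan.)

Optimal shipments:
  R1->Boise: 24 × €8 = €192
  R2->Vail: 14 × €4 = €56
  R2->Quincy: 30 × €9 = €270
  R3->Boise: 27 × €4 = €108
  R3->Quincy: 1 × €7 = €7
Total cost = €633.
The route R3→Vail is not used.

0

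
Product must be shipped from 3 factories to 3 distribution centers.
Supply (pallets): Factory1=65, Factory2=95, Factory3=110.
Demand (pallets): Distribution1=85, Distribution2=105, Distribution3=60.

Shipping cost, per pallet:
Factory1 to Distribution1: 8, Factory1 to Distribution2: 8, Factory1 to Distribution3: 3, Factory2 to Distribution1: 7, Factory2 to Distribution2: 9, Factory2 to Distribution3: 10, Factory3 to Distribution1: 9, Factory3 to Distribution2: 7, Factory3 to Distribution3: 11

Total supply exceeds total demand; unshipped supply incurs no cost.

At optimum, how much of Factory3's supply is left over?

An optimal plan:
  Factory1 to Distribution3: 60 × 3 = 180
  Factory2 to Distribution1: 85 × 7 = 595
  Factory3 to Distribution2: 105 × 7 = 735
Total cost = 1510.
Factory3 ships 105 of its 110, leaving 5.

5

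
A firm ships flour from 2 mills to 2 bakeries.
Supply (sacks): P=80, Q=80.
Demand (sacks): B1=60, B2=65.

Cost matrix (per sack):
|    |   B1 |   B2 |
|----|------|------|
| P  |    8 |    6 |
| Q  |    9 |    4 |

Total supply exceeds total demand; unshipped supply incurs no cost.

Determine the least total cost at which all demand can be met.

An optimal shipping plan:
  P->B1: 60 × 8 = 480
  Q->B2: 65 × 4 = 260
Total = 480 + 260 = 740.

740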